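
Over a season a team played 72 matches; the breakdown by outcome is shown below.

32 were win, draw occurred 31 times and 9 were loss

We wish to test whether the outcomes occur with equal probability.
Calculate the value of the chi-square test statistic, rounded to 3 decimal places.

14.083

Expected count for each of the 3 categories: 72/3 = 24.
win: (32 − 24)²/24 = 64/24 = 2.6667
draw: (31 − 24)²/24 = 49/24 = 2.0417
loss: (9 − 24)²/24 = 225/24 = 9.3750
Sum = 14.083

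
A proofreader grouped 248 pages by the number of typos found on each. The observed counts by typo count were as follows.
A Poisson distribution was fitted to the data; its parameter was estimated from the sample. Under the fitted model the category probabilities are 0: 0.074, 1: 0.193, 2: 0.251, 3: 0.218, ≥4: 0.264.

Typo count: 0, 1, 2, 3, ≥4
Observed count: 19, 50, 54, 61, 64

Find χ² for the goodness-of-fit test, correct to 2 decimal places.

2.13

Expected counts E_i = n·p_i: 248×0.074 = 18.352, 248×0.193 = 47.864, 248×0.251 = 62.248, 248×0.218 = 54.064, 248×0.264 = 65.472.
χ² = (19−18.352)²/18.352 + (50−47.864)²/47.864 + (54−62.248)²/62.248 + (61−54.064)²/54.064 + (64−65.472)²/65.472
   = 0.023 + 0.095 + 1.093 + 0.890 + 0.033
Sum = 2.13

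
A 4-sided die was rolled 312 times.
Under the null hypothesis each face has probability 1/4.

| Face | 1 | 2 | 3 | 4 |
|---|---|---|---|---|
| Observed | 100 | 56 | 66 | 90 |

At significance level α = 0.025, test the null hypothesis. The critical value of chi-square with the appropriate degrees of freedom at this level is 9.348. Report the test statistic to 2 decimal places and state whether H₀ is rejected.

Expected count for each of the 4 categories: 312/4 = 78.
χ² = (100−78)²/78 + (56−78)²/78 + (66−78)²/78 + (90−78)²/78
   = 6.205 + 6.205 + 1.846 + 1.846
Sum = 16.10
df = 3. Since 16.10 > 9.348, we reject H₀.

16.10; reject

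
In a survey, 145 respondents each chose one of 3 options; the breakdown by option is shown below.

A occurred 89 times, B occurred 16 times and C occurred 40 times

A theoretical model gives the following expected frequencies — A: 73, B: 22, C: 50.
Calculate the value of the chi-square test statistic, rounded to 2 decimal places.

χ² = (89−73)²/73 + (16−22)²/22 + (40−50)²/50
   = 3.507 + 1.636 + 2.000
Sum = 7.14

7.14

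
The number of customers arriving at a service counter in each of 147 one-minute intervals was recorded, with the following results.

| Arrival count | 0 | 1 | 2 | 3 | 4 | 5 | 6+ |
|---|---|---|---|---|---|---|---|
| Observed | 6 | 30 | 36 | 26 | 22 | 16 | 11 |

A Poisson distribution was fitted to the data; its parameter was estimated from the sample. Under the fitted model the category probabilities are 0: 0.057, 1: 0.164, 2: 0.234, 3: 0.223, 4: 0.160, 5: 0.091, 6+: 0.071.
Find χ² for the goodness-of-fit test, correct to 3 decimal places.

Expected counts E_i = n·p_i: 147×0.057 = 8.379, 147×0.164 = 24.108, 147×0.234 = 34.398, 147×0.223 = 32.781, 147×0.160 = 23.52, 147×0.091 = 13.377, 147×0.071 = 10.437.
0: (6 − 8.379)²/8.379 = 5.659641/8.379 = 0.6755
1: (30 − 24.108)²/24.108 = 34.715664/24.108 = 1.4400
2: (36 − 34.398)²/34.398 = 2.566404/34.398 = 0.0746
3: (26 − 32.781)²/32.781 = 45.981961/32.781 = 1.4027
4: (22 − 23.52)²/23.52 = 2.3104/23.52 = 0.0982
5: (16 − 13.377)²/13.377 = 6.880129/13.377 = 0.5143
6+: (11 − 10.437)²/10.437 = 0.316969/10.437 = 0.0304
Sum = 4.236

4.236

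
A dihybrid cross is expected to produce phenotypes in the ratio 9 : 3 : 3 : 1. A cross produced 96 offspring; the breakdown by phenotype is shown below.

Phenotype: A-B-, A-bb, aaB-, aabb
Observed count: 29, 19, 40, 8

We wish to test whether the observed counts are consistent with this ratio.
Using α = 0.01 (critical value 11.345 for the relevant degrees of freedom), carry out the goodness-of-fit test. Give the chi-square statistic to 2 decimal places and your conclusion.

39.19; reject

Ratio total = 16. Expected counts: 96×9/16 = 54, 96×3/16 = 18, 96×3/16 = 18, 96×1/16 = 6.
A-B-: (29 − 54)²/54 = 625/54 = 11.574
A-bb: (19 − 18)²/18 = 1/18 = 0.056
aaB-: (40 − 18)²/18 = 484/18 = 26.889
aabb: (8 − 6)²/6 = 4/6 = 0.667
Sum = 39.19
df = 3. Since 39.19 > 11.345, we reject H₀.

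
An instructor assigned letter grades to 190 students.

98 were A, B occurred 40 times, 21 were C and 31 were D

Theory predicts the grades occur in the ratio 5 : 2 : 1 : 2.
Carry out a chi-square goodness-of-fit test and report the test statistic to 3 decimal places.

Ratio total = 10. Expected counts: 190×5/10 = 95, 190×2/10 = 38, 190×1/10 = 19, 190×2/10 = 38.
A: (98 − 95)²/95 = 9/95 = 0.0947
B: (40 − 38)²/38 = 4/38 = 0.1053
C: (21 − 19)²/19 = 4/19 = 0.2105
D: (31 − 38)²/38 = 49/38 = 1.2895
Sum = 1.700

1.700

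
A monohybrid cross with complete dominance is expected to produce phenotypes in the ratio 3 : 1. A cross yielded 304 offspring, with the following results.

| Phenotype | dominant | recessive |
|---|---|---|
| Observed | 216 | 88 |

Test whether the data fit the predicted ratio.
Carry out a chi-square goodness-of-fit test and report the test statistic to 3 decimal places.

2.526

Ratio total = 4. Expected counts: 304×3/4 = 228, 304×1/4 = 76.
cat            O        E   (O−E)²/E
dominant     216      228     0.6316
recessive     88       76     1.8947
Sum = 2.526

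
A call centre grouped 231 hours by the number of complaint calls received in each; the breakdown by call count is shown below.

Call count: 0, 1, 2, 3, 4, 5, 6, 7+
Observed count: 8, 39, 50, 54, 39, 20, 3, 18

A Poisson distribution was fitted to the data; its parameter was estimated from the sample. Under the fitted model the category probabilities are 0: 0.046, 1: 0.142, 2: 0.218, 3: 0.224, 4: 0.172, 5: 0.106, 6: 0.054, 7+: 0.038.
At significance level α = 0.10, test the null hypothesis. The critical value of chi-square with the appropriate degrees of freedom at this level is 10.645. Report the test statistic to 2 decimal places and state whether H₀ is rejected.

19.64; reject

Expected counts E_i = n·p_i: 231×0.046 = 10.626, 231×0.142 = 32.802, 231×0.218 = 50.358, 231×0.224 = 51.744, 231×0.172 = 39.732, 231×0.106 = 24.486, 231×0.054 = 12.474, 231×0.038 = 8.778.
0: (8 − 10.626)²/10.626 = 6.895876/10.626 = 0.649
1: (39 − 32.802)²/32.802 = 38.415204/32.802 = 1.171
2: (50 − 50.358)²/50.358 = 0.128164/50.358 = 0.003
3: (54 − 51.744)²/51.744 = 5.089536/51.744 = 0.098
4: (39 − 39.732)²/39.732 = 0.535824/39.732 = 0.013
5: (20 − 24.486)²/24.486 = 20.124196/24.486 = 0.822
6: (3 − 12.474)²/12.474 = 89.756676/12.474 = 7.196
7+: (18 − 8.778)²/8.778 = 85.045284/8.778 = 9.688
Sum = 19.64
df = 6. Since 19.64 > 10.645, we reject H₀.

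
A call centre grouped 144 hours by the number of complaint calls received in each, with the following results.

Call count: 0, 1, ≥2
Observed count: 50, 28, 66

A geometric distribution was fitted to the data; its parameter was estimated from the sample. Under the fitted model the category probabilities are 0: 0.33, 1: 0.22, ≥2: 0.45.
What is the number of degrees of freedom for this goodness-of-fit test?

There are k = 3 categories and 1 parameter estimated from the data, so df = 3 − 1 − 1 = 1.

1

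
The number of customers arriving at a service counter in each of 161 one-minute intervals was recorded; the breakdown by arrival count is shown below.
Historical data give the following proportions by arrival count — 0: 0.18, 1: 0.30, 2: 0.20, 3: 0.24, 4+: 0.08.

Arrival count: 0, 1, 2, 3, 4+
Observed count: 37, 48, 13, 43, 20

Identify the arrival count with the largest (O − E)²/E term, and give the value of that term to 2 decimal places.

2, 11.45

Expected counts E_i = n·p_i: 161×0.18 = 28.98, 161×0.30 = 48.3, 161×0.20 = 32.2, 161×0.24 = 38.64, 161×0.08 = 12.88.
cat         O        E   (O−E)²/E
0          37    28.98      2.219
1          48     48.3      0.002
2          13     32.2     11.448
3          43    38.64      0.492
4+         20    12.88      3.936
The largest term is for 2: 11.45.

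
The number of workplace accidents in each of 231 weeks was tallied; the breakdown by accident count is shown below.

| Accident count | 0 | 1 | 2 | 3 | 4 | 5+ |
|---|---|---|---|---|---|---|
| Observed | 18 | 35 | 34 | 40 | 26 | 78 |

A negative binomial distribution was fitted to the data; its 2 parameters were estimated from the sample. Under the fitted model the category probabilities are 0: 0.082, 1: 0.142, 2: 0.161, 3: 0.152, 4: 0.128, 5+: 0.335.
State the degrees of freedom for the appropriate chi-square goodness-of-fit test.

3

There are k = 6 categories and 2 parameters estimated from the data, so df = 6 − 1 − 2 = 3.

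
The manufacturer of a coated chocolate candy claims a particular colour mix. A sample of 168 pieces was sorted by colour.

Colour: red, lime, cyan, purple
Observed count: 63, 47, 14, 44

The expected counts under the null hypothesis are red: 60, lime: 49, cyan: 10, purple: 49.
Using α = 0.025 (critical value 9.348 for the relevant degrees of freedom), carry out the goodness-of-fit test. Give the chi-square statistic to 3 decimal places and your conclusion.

χ² = (63−60)²/60 + (47−49)²/49 + (14−10)²/10 + (44−49)²/49
   = 0.1500 + 0.0816 + 1.6000 + 0.5102
Sum = 2.342
df = 3. Since 2.342 < 9.348, we do not reject H₀.

2.342; do not reject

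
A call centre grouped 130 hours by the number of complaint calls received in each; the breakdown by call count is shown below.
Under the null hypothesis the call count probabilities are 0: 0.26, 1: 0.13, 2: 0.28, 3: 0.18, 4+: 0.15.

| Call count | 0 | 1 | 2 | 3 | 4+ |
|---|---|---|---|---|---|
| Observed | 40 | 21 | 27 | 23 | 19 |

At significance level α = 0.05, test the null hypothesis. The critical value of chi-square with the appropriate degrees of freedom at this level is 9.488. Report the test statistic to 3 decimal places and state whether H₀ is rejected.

4.579; do not reject

Expected counts E_i = n·p_i: 130×0.26 = 33.8, 130×0.13 = 16.9, 130×0.28 = 36.4, 130×0.18 = 23.4, 130×0.15 = 19.5.
χ² = (40−33.8)²/33.8 + (21−16.9)²/16.9 + (27−36.4)²/36.4 + (23−23.4)²/23.4 + (19−19.5)²/19.5
   = 1.1373 + 0.9947 + 2.4275 + 0.0068 + 0.0128
Sum = 4.579
df = 4. Since 4.579 < 9.488, we do not reject H₀.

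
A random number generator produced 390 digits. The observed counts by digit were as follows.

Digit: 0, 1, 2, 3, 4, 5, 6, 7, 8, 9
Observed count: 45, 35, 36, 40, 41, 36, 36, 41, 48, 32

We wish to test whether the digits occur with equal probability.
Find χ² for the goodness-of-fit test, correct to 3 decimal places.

5.590

Expected count for each of the 10 categories: 390/10 = 39.
0: (45 − 39)²/39 = 36/39 = 0.9231
1: (35 − 39)²/39 = 16/39 = 0.4103
2: (36 − 39)²/39 = 9/39 = 0.2308
3: (40 − 39)²/39 = 1/39 = 0.0256
4: (41 − 39)²/39 = 4/39 = 0.1026
5: (36 − 39)²/39 = 9/39 = 0.2308
6: (36 − 39)²/39 = 9/39 = 0.2308
7: (41 − 39)²/39 = 4/39 = 0.1026
8: (48 − 39)²/39 = 81/39 = 2.0769
9: (32 − 39)²/39 = 49/39 = 1.2564
Sum = 5.590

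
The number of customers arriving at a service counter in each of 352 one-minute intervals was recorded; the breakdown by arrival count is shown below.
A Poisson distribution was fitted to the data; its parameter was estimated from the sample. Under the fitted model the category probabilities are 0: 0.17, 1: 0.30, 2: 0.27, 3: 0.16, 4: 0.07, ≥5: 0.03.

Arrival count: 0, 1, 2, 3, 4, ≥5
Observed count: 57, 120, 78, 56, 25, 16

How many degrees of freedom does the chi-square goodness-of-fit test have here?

There are k = 6 categories and 1 parameter estimated from the data, so df = 6 − 1 − 1 = 4.

4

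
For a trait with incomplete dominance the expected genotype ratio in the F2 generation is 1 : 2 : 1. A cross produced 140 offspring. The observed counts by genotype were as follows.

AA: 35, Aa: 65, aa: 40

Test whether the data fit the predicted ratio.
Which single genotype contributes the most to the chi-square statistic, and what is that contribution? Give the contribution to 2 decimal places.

Ratio total = 4. Expected counts: 140×1/4 = 35, 140×2/4 = 70, 140×1/4 = 35.
cat         O        E   (O−E)²/E
AA         35       35      0.000
Aa         65       70      0.357
aa         40       35      0.714
The largest term is for aa: 0.71.

aa, 0.71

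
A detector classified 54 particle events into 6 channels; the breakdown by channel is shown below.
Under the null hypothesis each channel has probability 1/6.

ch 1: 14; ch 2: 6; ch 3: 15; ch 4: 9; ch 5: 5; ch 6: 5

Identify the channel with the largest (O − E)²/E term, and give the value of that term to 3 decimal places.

ch 3, 4.000

Expected count for each of the 6 categories: 54/6 = 9.
χ² = (14−9)²/9 + (6−9)²/9 + (15−9)²/9 + (9−9)²/9 + (5−9)²/9 + (5−9)²/9
   = 2.7778 + 1.0000 + 4.0000 + 0.0000 + 1.7778 + 1.7778
The largest term is for ch 3: 4.000.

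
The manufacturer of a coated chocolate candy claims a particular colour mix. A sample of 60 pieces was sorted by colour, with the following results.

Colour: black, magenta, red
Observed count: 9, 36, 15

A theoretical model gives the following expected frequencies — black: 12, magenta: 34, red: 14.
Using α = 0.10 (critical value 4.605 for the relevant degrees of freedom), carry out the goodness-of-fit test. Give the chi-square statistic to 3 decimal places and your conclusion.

black: (9 − 12)²/12 = 9/12 = 0.7500
magenta: (36 − 34)²/34 = 4/34 = 0.1176
red: (15 − 14)²/14 = 1/14 = 0.0714
Sum = 0.939
df = 2. Since 0.939 < 4.605, we do not reject H₀.

0.939; do not reject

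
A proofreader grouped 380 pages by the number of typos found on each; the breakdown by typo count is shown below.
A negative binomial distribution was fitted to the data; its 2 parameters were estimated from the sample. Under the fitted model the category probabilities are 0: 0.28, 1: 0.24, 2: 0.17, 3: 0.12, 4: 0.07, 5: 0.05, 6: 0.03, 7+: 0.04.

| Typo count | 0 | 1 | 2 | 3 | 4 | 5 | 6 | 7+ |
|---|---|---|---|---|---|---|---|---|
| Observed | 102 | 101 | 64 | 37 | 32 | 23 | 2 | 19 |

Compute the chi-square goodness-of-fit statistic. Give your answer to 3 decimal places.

13.502

Expected counts E_i = n·p_i: 380×0.28 = 106.4, 380×0.24 = 91.2, 380×0.17 = 64.6, 380×0.12 = 45.6, 380×0.07 = 26.6, 380×0.05 = 19, 380×0.03 = 11.4, 380×0.04 = 15.2.
cat         O        E   (O−E)²/E
0         102    106.4     0.1820
1         101     91.2     1.0531
2          64     64.6     0.0056
3          37     45.6     1.6219
4          32     26.6     1.0962
5          23       19     0.8421
6           2     11.4     7.7509
7+         19     15.2     0.9500
Sum = 13.502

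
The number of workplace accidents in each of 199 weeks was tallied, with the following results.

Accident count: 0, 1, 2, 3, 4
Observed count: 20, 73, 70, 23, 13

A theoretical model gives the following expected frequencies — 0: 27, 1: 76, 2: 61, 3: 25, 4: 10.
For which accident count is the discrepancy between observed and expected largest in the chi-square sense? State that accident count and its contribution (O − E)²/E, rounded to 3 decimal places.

0, 1.815

χ² = (20−27)²/27 + (73−76)²/76 + (70−61)²/61 + (23−25)²/25 + (13−10)²/10
   = 1.8148 + 0.1184 + 1.3279 + 0.1600 + 0.9000
The largest term is for 0: 1.815.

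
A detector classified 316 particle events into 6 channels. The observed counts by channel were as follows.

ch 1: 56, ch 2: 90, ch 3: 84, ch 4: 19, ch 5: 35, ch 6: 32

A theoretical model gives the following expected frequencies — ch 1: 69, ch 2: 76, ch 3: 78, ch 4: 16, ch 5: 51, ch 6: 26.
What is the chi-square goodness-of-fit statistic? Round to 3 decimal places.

ch 1: (56 − 69)²/69 = 169/69 = 2.4493
ch 2: (90 − 76)²/76 = 196/76 = 2.5789
ch 3: (84 − 78)²/78 = 36/78 = 0.4615
ch 4: (19 − 16)²/16 = 9/16 = 0.5625
ch 5: (35 − 51)²/51 = 256/51 = 5.0196
ch 6: (32 − 26)²/26 = 36/26 = 1.3846
Sum = 12.456

12.456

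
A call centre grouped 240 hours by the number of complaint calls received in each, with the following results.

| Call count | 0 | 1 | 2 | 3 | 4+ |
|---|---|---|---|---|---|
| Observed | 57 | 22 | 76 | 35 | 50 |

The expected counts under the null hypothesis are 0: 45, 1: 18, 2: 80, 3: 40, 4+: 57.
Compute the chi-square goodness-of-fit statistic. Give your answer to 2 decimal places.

cat         O        E   (O−E)²/E
0          57       45      3.200
1          22       18      0.889
2          76       80      0.200
3          35       40      0.625
4+         50       57      0.860
Sum = 5.77

5.77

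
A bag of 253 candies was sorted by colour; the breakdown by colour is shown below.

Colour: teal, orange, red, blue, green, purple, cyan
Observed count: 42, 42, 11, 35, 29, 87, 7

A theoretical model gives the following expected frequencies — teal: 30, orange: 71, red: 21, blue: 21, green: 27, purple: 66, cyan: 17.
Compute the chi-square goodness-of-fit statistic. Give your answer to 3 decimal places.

χ² = (42−30)²/30 + (42−71)²/71 + (11−21)²/21 + (35−21)²/21 + (29−27)²/27 + (87−66)²/66 + (7−17)²/17
   = 4.8000 + 11.8451 + 4.7619 + 9.3333 + 0.1481 + 6.6818 + 5.8824
Sum = 43.453

43.453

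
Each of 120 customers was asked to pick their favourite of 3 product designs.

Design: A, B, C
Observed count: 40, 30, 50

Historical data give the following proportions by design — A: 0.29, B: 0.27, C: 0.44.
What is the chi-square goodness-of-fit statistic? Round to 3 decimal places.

1.103

Expected counts E_i = n·p_i: 120×0.29 = 34.8, 120×0.27 = 32.4, 120×0.44 = 52.8.
cat         O        E   (O−E)²/E
A          40     34.8     0.7770
B          30     32.4     0.1778
C          50     52.8     0.1485
Sum = 1.103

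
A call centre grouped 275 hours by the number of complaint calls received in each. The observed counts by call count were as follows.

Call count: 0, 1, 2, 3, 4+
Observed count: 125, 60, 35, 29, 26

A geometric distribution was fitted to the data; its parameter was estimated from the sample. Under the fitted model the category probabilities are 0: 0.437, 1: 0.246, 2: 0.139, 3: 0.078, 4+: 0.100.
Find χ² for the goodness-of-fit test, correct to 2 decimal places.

Expected counts E_i = n·p_i: 275×0.437 = 120.175, 275×0.246 = 67.65, 275×0.139 = 38.225, 275×0.078 = 21.45, 275×0.100 = 27.5.
χ² = (125−120.175)²/120.175 + (60−67.65)²/67.65 + (35−38.225)²/38.225 + (29−21.45)²/21.45 + (26−27.5)²/27.5
   = 0.194 + 0.865 + 0.272 + 2.657 + 0.082
Sum = 4.07

4.07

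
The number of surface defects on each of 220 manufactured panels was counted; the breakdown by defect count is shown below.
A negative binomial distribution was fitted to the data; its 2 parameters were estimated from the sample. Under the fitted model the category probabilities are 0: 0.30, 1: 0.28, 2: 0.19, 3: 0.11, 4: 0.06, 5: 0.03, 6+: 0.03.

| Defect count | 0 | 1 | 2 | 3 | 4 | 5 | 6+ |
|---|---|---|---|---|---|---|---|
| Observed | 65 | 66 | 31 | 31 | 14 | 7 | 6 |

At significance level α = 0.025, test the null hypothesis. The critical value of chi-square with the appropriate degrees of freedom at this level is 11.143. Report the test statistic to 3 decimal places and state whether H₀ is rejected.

Expected counts E_i = n·p_i: 220×0.30 = 66, 220×0.28 = 61.6, 220×0.19 = 41.8, 220×0.11 = 24.2, 220×0.06 = 13.2, 220×0.03 = 6.6, 220×0.03 = 6.6.
χ² = (65−66)²/66 + (66−61.6)²/61.6 + (31−41.8)²/41.8 + (31−24.2)²/24.2 + (14−13.2)²/13.2 + (7−6.6)²/6.6 + (6−6.6)²/6.6
   = 0.0152 + 0.3143 + 2.7904 + 1.9107 + 0.0485 + 0.0242 + 0.0545
Sum = 5.158
df = 4. Since 5.158 < 11.143, we do not reject H₀.

5.158; do not reject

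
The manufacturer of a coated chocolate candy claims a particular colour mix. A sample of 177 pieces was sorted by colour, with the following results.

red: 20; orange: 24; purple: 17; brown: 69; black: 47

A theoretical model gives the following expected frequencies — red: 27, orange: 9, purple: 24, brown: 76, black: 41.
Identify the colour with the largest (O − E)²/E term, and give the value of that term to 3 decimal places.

red: (20 − 27)²/27 = 49/27 = 1.8148
orange: (24 − 9)²/9 = 225/9 = 25.0000
purple: (17 − 24)²/24 = 49/24 = 2.0417
brown: (69 − 76)²/76 = 49/76 = 0.6447
black: (47 − 41)²/41 = 36/41 = 0.8780
The largest term is for orange: 25.000.

orange, 25.000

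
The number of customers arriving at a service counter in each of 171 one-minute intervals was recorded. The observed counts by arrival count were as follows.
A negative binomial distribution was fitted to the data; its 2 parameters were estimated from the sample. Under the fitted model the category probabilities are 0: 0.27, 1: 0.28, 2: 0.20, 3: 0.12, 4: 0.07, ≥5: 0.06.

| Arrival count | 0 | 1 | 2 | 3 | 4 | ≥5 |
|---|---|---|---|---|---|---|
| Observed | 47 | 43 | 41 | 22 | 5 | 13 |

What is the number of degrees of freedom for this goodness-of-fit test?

3

There are k = 6 categories and 2 parameters estimated from the data, so df = 6 − 1 − 2 = 3.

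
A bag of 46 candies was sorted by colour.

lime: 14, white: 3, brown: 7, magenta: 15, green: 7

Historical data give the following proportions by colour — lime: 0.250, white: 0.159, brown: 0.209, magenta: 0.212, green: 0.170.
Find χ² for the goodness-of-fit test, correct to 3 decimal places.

Expected counts E_i = n·p_i: 46×0.250 = 11.5, 46×0.159 = 7.314, 46×0.209 = 9.614, 46×0.212 = 9.752, 46×0.170 = 7.82.
lime: (14 − 11.5)²/11.5 = 6.25/11.5 = 0.5435
white: (3 − 7.314)²/7.314 = 18.610596/7.314 = 2.5445
brown: (7 − 9.614)²/9.614 = 6.832996/9.614 = 0.7107
magenta: (15 − 9.752)²/9.752 = 27.541504/9.752 = 2.8242
green: (7 − 7.82)²/7.82 = 0.6724/7.82 = 0.0860
Sum = 6.709

6.709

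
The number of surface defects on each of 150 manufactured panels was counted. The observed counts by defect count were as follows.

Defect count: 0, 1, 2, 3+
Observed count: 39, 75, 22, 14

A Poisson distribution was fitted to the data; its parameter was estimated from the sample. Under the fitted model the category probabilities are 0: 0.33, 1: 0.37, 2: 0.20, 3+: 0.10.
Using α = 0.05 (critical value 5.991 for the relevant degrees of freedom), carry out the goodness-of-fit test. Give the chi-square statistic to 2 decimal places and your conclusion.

Expected counts E_i = n·p_i: 150×0.33 = 49.5, 150×0.37 = 55.5, 150×0.20 = 30, 150×0.10 = 15.
cat         O        E   (O−E)²/E
0          39     49.5      2.227
1          75     55.5      6.851
2          22       30      2.133
3+         14       15      0.067
Sum = 11.28
df = 2. Since 11.28 > 5.991, we reject H₀.

11.28; reject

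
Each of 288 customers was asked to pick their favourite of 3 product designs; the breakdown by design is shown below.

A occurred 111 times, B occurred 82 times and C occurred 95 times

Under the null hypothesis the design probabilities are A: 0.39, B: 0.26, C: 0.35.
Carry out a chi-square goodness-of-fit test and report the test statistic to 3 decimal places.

1.026

Expected counts E_i = n·p_i: 288×0.39 = 112.32, 288×0.26 = 74.88, 288×0.35 = 100.8.
χ² = (111−112.32)²/112.32 + (82−74.88)²/74.88 + (95−100.8)²/100.8
   = 0.0155 + 0.6770 + 0.3337
Sum = 1.026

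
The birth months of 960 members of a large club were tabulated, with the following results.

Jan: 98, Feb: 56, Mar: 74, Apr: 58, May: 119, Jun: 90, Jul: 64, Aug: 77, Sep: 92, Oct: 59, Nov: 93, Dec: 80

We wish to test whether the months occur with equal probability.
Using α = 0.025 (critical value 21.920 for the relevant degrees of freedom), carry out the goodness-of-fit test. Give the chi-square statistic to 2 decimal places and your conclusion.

50.75; reject

Expected count for each of the 12 categories: 960/12 = 80.
χ² = (98−80)²/80 + (56−80)²/80 + (74−80)²/80 + (58−80)²/80 + (119−80)²/80 + (90−80)²/80 + (64−80)²/80 + (77−80)²/80 + (92−80)²/80 + (59−80)²/80 + (93−80)²/80 + (80−80)²/80
   = 4.050 + 7.200 + 0.450 + 6.050 + 19.013 + 1.250 + 3.200 + 0.113 + 1.800 + 5.513 + 2.113 + 0.000
Sum = 50.75
df = 11. Since 50.75 > 21.920, we reject H₀.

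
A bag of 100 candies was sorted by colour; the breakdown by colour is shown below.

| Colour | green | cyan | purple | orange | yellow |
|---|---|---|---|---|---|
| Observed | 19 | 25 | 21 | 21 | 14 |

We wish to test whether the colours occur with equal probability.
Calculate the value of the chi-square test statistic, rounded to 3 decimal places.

Under H₀ each category has probability 1/5, so each expected count is 100/5 = 20.
χ² = (19−20)²/20 + (25−20)²/20 + (21−20)²/20 + (21−20)²/20 + (14−20)²/20
   = 0.0500 + 1.2500 + 0.0500 + 0.0500 + 1.8000
Sum = 3.200

3.200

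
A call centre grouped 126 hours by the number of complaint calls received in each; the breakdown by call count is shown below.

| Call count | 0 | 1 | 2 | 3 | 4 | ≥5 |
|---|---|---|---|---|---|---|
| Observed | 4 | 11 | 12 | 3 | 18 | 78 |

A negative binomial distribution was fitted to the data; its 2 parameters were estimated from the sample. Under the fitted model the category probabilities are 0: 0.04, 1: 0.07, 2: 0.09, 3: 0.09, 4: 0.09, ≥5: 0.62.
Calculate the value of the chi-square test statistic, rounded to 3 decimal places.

Expected counts E_i = n·p_i: 126×0.04 = 5.04, 126×0.07 = 8.82, 126×0.09 = 11.34, 126×0.09 = 11.34, 126×0.09 = 11.34, 126×0.62 = 78.12.
cat         O        E   (O−E)²/E
0           4     5.04     0.2146
1          11     8.82     0.5388
2          12    11.34     0.0384
3           3    11.34     6.1337
4          18    11.34     3.9114
≥5         78    78.12     0.0002
Sum = 10.837

10.837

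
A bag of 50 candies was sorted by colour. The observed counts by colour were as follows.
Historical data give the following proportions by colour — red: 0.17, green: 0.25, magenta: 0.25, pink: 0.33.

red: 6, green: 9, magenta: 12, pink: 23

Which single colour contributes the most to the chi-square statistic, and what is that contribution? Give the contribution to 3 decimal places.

pink, 2.561

Expected counts E_i = n·p_i: 50×0.17 = 8.5, 50×0.25 = 12.5, 50×0.25 = 12.5, 50×0.33 = 16.5.
χ² = (6−8.5)²/8.5 + (9−12.5)²/12.5 + (12−12.5)²/12.5 + (23−16.5)²/16.5
   = 0.7353 + 0.9800 + 0.0200 + 2.5606
The largest term is for pink: 2.561.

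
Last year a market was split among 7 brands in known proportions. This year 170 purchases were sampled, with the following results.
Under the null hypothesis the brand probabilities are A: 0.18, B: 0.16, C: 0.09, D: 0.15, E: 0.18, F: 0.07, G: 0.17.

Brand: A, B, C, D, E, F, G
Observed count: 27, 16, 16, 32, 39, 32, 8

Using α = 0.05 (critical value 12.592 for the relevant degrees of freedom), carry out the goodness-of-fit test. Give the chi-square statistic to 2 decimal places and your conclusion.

Expected counts E_i = n·p_i: 170×0.18 = 30.6, 170×0.16 = 27.2, 170×0.09 = 15.3, 170×0.15 = 25.5, 170×0.18 = 30.6, 170×0.07 = 11.9, 170×0.17 = 28.9.
A: (27 − 30.6)²/30.6 = 12.96/30.6 = 0.424
B: (16 − 27.2)²/27.2 = 125.44/27.2 = 4.612
C: (16 − 15.3)²/15.3 = 0.49/15.3 = 0.032
D: (32 − 25.5)²/25.5 = 42.25/25.5 = 1.657
E: (39 − 30.6)²/30.6 = 70.56/30.6 = 2.306
F: (32 − 11.9)²/11.9 = 404.01/11.9 = 33.950
G: (8 − 28.9)²/28.9 = 436.81/28.9 = 15.115
Sum = 58.10
df = 6. Since 58.10 > 12.592, we reject H₀.

58.10; reject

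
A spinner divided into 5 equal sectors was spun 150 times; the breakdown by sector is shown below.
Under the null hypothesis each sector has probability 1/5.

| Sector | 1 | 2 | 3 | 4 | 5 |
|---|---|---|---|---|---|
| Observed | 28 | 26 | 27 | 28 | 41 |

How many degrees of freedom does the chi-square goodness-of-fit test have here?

4

There are k = 5 categories and no parameters were estimated from the data, so df = 5 − 1 = 4.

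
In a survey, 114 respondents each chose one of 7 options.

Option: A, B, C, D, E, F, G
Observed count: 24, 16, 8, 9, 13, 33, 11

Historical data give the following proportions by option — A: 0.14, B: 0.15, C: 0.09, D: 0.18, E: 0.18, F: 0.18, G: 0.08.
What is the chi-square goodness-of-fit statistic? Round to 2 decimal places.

Expected counts E_i = n·p_i: 114×0.14 = 15.96, 114×0.15 = 17.1, 114×0.09 = 10.26, 114×0.18 = 20.52, 114×0.18 = 20.52, 114×0.18 = 20.52, 114×0.08 = 9.12.
χ² = (24−15.96)²/15.96 + (16−17.1)²/17.1 + (8−10.26)²/10.26 + (9−20.52)²/20.52 + (13−20.52)²/20.52 + (33−20.52)²/20.52 + (11−9.12)²/9.12
   = 4.050 + 0.071 + 0.498 + 6.467 + 2.756 + 7.590 + 0.388
Sum = 21.82

21.82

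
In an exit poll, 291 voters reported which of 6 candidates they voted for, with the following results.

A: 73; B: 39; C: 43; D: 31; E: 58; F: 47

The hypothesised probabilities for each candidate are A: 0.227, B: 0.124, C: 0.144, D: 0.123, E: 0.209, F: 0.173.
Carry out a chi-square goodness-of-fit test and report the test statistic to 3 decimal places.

Expected counts E_i = n·p_i: 291×0.227 = 66.057, 291×0.124 = 36.084, 291×0.144 = 41.904, 291×0.123 = 35.793, 291×0.209 = 60.819, 291×0.173 = 50.343.
cat         O        E   (O−E)²/E
A          73   66.057     0.7298
B          39   36.084     0.2356
C          43   41.904     0.0287
D          31   35.793     0.6418
E          58   60.819     0.1307
F          47   50.343     0.2220
Sum = 1.989

1.989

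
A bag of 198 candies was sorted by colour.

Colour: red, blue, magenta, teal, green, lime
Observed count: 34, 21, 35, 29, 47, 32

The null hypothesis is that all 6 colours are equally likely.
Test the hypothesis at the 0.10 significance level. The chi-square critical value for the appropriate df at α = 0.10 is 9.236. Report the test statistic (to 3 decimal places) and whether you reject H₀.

10.970; reject

Under H₀ each category has probability 1/6, so each expected count is 198/6 = 33.
χ² = (34−33)²/33 + (21−33)²/33 + (35−33)²/33 + (29−33)²/33 + (47−33)²/33 + (32−33)²/33
   = 0.0303 + 4.3636 + 0.1212 + 0.4848 + 5.9394 + 0.0303
Sum = 10.970
df = 5. Since 10.970 > 9.236, we reject H₀.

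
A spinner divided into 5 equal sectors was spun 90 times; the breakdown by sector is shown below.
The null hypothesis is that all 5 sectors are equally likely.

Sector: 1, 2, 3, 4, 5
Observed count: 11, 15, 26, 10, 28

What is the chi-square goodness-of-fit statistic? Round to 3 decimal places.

Expected count for each of the 5 categories: 90/5 = 18.
1: (11 − 18)²/18 = 49/18 = 2.7222
2: (15 − 18)²/18 = 9/18 = 0.5000
3: (26 − 18)²/18 = 64/18 = 3.5556
4: (10 − 18)²/18 = 64/18 = 3.5556
5: (28 − 18)²/18 = 100/18 = 5.5556
Sum = 15.889

15.889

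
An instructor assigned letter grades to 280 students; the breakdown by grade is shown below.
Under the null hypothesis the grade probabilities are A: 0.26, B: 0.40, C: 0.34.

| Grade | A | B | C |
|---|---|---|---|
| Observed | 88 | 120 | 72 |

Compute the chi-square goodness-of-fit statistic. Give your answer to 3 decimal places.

9.399

Expected counts E_i = n·p_i: 280×0.26 = 72.8, 280×0.40 = 112, 280×0.34 = 95.2.
A: (88 − 72.8)²/72.8 = 231.04/72.8 = 3.1736
B: (120 − 112)²/112 = 64/112 = 0.5714
C: (72 − 95.2)²/95.2 = 538.24/95.2 = 5.6538
Sum = 9.399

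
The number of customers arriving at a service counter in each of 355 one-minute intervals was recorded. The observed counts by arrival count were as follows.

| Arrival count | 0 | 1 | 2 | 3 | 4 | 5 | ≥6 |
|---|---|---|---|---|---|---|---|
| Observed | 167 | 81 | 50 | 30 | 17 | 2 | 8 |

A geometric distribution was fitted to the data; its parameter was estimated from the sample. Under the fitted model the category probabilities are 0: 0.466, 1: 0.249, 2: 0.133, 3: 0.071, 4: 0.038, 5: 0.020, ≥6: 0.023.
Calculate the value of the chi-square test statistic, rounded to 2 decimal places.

6.29

Expected counts E_i = n·p_i: 355×0.466 = 165.43, 355×0.249 = 88.395, 355×0.133 = 47.215, 355×0.071 = 25.205, 355×0.038 = 13.49, 355×0.020 = 7.1, 355×0.023 = 8.165.
0: (167 − 165.43)²/165.43 = 2.4649/165.43 = 0.015
1: (81 − 88.395)²/88.395 = 54.686025/88.395 = 0.619
2: (50 − 47.215)²/47.215 = 7.756225/47.215 = 0.164
3: (30 − 25.205)²/25.205 = 22.992025/25.205 = 0.912
4: (17 − 13.49)²/13.49 = 12.3201/13.49 = 0.913
5: (2 − 7.1)²/7.1 = 26.01/7.1 = 3.663
≥6: (8 − 8.165)²/8.165 = 0.027225/8.165 = 0.003
Sum = 6.29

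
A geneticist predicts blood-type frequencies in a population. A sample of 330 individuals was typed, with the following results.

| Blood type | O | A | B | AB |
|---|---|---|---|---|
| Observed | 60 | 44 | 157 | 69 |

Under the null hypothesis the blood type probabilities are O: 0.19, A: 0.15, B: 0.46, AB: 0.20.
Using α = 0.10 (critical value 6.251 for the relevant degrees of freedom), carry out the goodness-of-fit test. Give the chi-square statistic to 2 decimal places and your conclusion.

1.04; do not reject

Expected counts E_i = n·p_i: 330×0.19 = 62.7, 330×0.15 = 49.5, 330×0.46 = 151.8, 330×0.20 = 66.
O: (60 − 62.7)²/62.7 = 7.29/62.7 = 0.116
A: (44 − 49.5)²/49.5 = 30.25/49.5 = 0.611
B: (157 − 151.8)²/151.8 = 27.04/151.8 = 0.178
AB: (69 − 66)²/66 = 9/66 = 0.136
Sum = 1.04
df = 3. Since 1.04 < 6.251, we do not reject H₀.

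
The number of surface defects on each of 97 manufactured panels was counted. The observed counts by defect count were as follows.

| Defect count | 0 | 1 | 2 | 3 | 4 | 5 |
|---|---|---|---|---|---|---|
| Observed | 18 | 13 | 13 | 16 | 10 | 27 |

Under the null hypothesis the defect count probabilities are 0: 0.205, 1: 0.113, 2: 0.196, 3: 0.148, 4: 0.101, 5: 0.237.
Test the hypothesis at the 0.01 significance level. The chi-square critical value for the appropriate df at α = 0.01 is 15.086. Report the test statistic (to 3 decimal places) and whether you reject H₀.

Expected counts E_i = n·p_i: 97×0.205 = 19.885, 97×0.113 = 10.961, 97×0.196 = 19.012, 97×0.148 = 14.356, 97×0.101 = 9.797, 97×0.237 = 22.989.
cat         O        E   (O−E)²/E
0          18   19.885     0.1787
1          13   10.961     0.3793
2          13   19.012     1.9011
3          16   14.356     0.1883
4          10    9.797     0.0042
5          27   22.989     0.6998
Sum = 3.351
df = 5. Since 3.351 < 15.086, we do not reject H₀.

3.351; do not reject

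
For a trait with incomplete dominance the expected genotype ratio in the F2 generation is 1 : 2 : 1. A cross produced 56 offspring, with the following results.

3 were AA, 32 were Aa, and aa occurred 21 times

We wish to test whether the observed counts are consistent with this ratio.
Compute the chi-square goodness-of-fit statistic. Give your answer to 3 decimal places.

Ratio total = 4. Expected counts: 56×1/4 = 14, 56×2/4 = 28, 56×1/4 = 14.
cat         O        E   (O−E)²/E
AA          3       14     8.6429
Aa         32       28     0.5714
aa         21       14     3.5000
Sum = 12.714

12.714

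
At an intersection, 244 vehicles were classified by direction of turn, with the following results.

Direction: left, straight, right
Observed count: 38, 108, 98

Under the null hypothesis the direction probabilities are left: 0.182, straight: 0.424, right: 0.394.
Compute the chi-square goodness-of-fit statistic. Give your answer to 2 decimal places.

Expected counts E_i = n·p_i: 244×0.182 = 44.408, 244×0.424 = 103.456, 244×0.394 = 96.136.
χ² = (38−44.408)²/44.408 + (108−103.456)²/103.456 + (98−96.136)²/96.136
   = 0.925 + 0.200 + 0.036
Sum = 1.16

1.16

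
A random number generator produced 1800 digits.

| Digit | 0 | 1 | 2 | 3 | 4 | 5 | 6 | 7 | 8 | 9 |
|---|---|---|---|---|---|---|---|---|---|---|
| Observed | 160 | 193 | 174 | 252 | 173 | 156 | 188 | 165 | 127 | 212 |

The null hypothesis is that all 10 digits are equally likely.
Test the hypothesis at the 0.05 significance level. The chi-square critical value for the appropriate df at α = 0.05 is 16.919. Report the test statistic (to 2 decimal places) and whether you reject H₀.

58.53; reject

Expected count for each of the 10 categories: 1800/10 = 180.
0: (160 − 180)²/180 = 400/180 = 2.222
1: (193 − 180)²/180 = 169/180 = 0.939
2: (174 − 180)²/180 = 36/180 = 0.200
3: (252 − 180)²/180 = 5184/180 = 28.800
4: (173 − 180)²/180 = 49/180 = 0.272
5: (156 − 180)²/180 = 576/180 = 3.200
6: (188 − 180)²/180 = 64/180 = 0.356
7: (165 − 180)²/180 = 225/180 = 1.250
8: (127 − 180)²/180 = 2809/180 = 15.606
9: (212 − 180)²/180 = 1024/180 = 5.689
Sum = 58.53
df = 9. Since 58.53 > 16.919, we reject H₀.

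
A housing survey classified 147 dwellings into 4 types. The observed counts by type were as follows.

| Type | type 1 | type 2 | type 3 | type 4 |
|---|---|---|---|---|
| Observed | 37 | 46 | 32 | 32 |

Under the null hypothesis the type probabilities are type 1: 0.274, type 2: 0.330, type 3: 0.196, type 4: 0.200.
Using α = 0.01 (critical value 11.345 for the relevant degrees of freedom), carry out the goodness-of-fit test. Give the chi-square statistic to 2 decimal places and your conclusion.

0.98; do not reject

Expected counts E_i = n·p_i: 147×0.274 = 40.278, 147×0.330 = 48.51, 147×0.196 = 28.812, 147×0.200 = 29.4.
cat         O        E   (O−E)²/E
type 1     37   40.278      0.267
type 2     46    48.51      0.130
type 3     32   28.812      0.353
type 4     32     29.4      0.230
Sum = 0.98
df = 3. Since 0.98 < 11.345, we do not reject H₀.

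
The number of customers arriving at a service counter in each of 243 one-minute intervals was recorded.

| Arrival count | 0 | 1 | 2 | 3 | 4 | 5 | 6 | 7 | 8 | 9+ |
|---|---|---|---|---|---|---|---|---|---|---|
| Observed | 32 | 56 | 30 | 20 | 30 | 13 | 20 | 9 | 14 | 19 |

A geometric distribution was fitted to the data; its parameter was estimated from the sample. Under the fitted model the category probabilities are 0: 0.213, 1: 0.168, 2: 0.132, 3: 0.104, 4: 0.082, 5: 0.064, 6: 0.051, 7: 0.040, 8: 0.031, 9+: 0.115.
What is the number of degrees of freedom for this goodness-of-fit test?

There are k = 10 categories and 1 parameter estimated from the data, so df = 10 − 1 − 1 = 8.

8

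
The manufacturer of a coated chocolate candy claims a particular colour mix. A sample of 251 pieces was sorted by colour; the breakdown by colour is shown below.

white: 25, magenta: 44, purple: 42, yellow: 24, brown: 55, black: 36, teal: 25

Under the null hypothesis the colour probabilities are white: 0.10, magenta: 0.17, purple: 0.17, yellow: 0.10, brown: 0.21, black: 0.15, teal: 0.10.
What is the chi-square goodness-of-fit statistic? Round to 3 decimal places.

0.273

Expected counts E_i = n·p_i: 251×0.10 = 25.1, 251×0.17 = 42.67, 251×0.17 = 42.67, 251×0.10 = 25.1, 251×0.21 = 52.71, 251×0.15 = 37.65, 251×0.10 = 25.1.
χ² = (25−25.1)²/25.1 + (44−42.67)²/42.67 + (42−42.67)²/42.67 + (24−25.1)²/25.1 + (55−52.71)²/52.71 + (36−37.65)²/37.65 + (25−25.1)²/25.1
   = 0.0004 + 0.0415 + 0.0105 + 0.0482 + 0.0995 + 0.0723 + 0.0004
Sum = 0.273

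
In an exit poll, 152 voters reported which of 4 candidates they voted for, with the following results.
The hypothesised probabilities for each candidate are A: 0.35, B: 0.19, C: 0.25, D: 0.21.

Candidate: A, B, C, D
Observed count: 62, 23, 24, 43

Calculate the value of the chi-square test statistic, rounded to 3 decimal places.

11.657

Expected counts E_i = n·p_i: 152×0.35 = 53.2, 152×0.19 = 28.88, 152×0.25 = 38, 152×0.21 = 31.92.
A: (62 − 53.2)²/53.2 = 77.44/53.2 = 1.4556
B: (23 − 28.88)²/28.88 = 34.5744/28.88 = 1.1972
C: (24 − 38)²/38 = 196/38 = 5.1579
D: (43 − 31.92)²/31.92 = 122.7664/31.92 = 3.8461
Sum = 11.657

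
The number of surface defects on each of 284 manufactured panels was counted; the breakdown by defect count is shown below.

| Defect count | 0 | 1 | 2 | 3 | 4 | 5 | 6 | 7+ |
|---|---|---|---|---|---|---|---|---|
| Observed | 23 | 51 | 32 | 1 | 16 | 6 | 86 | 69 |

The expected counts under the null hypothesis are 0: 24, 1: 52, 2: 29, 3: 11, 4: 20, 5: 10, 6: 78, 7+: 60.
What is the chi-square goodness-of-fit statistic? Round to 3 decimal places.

14.033

χ² = (23−24)²/24 + (51−52)²/52 + (32−29)²/29 + (1−11)²/11 + (16−20)²/20 + (6−10)²/10 + (86−78)²/78 + (69−60)²/60
   = 0.0417 + 0.0192 + 0.3103 + 9.0909 + 0.8000 + 1.6000 + 0.8205 + 1.3500
Sum = 14.033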